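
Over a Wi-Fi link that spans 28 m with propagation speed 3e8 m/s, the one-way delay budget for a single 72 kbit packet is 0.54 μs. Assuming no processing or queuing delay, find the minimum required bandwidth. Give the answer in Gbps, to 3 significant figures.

Propagation delay = 28 / 300000000 = 0.0933333 μs.
Transmission budget = 0.54 − 0.0933333 = 0.446667 μs.
R ≥ L / t_tx = 72000 bits / 4.46667e-07 s = 161 Gbps.

161 Gbps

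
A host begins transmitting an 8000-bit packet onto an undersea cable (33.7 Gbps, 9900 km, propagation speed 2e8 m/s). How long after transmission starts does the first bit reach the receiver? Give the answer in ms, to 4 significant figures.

49.50 ms

First bit experiences only propagation delay: d/s = 9900000/200000000 = 49.50 ms.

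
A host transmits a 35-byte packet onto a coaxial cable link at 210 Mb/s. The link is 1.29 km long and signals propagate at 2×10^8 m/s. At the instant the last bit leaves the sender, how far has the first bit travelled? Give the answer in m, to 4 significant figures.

266.7 m

t_tx = L/R = 280/210000000 = 1.33333e-06 s.
Distance = s × t_tx = 200000000 × 1.33333e-06 = 266.7 m.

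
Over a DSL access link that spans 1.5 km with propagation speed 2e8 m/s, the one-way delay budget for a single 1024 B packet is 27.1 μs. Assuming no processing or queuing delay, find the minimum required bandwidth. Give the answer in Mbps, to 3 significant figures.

L = 8192 bits.
Propagation delay = 1500 / 200000000 = 7.5 μs.
Transmission budget = 27.1 − 7.5 = 19.6 μs.
R ≥ L / t_tx = 8192 bits / 1.96e-05 s = 418 Mbps.

418 Mbps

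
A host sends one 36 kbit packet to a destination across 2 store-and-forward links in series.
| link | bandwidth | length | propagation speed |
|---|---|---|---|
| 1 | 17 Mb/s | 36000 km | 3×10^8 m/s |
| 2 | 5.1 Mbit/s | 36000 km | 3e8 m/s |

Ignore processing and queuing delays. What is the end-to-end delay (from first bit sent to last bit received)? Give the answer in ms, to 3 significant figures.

249 ms

L = 36000 bits.
Transmission delays (L/R per hop): 2.11765, 7.05882 ms; sum = 9.17647 ms.
Propagation delays (d/s per hop): 120, 120 ms; sum = 240 ms.
End-to-end = 249 ms.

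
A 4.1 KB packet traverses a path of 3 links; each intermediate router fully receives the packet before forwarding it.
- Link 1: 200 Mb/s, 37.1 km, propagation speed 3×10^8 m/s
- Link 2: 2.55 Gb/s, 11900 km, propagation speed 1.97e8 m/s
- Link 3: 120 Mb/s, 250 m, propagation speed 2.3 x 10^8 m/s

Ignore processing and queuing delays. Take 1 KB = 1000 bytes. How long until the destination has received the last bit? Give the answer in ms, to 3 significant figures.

L = 32800 bits.
Transmission delays (L/R per hop): 0.164, 0.0128627, 0.273333 ms; sum = 0.450196 ms.
Propagation delays (d/s per hop): 0.123667, 60.4061, 0.00108696 ms; sum = 60.5308 ms.
End-to-end = 61.0 ms.

61.0 ms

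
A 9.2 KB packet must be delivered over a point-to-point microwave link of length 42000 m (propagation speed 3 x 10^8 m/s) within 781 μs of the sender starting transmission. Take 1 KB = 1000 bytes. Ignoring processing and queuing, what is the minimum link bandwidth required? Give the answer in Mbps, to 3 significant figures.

L = 73600 bits.
Propagation delay = 42000 / 300000000 = 140 μs.
Transmission budget = 781 − 140 = 641 μs.
R ≥ L / t_tx = 73600 bits / 0.000641 s = 115 Mbps.

115 Mbps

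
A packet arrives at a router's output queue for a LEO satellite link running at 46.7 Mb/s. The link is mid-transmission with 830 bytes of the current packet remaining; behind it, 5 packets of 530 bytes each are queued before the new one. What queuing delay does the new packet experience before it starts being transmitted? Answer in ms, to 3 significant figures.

0.596 ms

Each queued packet: L/R = 4240/46700000 = 0.0907923 ms.
5 queued → 0.453961 ms.
Plus remaining 6640 bits of current packet: 0.142184 ms.
Queuing delay = 0.596 ms.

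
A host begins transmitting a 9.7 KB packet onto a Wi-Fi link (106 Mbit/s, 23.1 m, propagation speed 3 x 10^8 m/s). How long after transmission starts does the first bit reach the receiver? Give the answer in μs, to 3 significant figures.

First bit experiences only propagation delay: d/s = 23.1/300000000 = 0.0770 μs.

0.0770 μs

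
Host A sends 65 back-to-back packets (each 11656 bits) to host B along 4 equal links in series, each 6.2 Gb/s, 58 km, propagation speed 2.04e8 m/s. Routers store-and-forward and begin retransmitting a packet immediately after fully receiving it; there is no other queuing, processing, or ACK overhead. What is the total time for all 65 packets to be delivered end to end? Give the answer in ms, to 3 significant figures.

1.27 ms

Per-hop transmission t_tx = L/R = 11656/6200000000 = 0.00188 ms.
Per-hop propagation t_prop = 58000/204000000 = 0.284314 ms.
Pipeline fill: first packet needs 4·t_tx to clear all hops; remaining 64 packets each add one t_tx.
Total = (4+65-1)·t_tx + 4·t_prop = 68·0.00188 + 4·0.284314 = 1.27 ms.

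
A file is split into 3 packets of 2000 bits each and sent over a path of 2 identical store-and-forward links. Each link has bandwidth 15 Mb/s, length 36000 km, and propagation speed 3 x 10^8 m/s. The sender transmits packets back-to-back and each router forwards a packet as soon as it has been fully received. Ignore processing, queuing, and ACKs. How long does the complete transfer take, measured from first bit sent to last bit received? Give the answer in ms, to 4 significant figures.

Per-hop transmission t_tx = L/R = 2000/15000000 = 0.133333 ms.
Per-hop propagation t_prop = 36000000/300000000 = 120 ms.
Pipeline fill: first packet needs 2·t_tx to clear all hops; remaining 2 packets each add one t_tx.
Total = (2+3-1)·t_tx + 2·t_prop = 4·0.133333 + 2·120 = 240.5 ms.

240.5 ms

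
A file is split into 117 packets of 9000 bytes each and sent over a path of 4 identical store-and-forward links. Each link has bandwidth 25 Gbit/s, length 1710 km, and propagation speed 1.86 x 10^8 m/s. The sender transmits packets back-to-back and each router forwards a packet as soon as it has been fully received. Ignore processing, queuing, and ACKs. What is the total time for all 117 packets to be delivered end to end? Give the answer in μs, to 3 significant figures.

37100 μs

Per-hop transmission t_tx = L/R = 72000/25000000000 = 2.88 μs.
Per-hop propagation t_prop = 1710000/186000000 = 9193.55 μs.
Pipeline fill: first packet needs 4·t_tx to clear all hops; remaining 116 packets each add one t_tx.
Total = (4+117-1)·t_tx + 4·t_prop = 120·2.88 + 4·9193.55 = 37100 μs.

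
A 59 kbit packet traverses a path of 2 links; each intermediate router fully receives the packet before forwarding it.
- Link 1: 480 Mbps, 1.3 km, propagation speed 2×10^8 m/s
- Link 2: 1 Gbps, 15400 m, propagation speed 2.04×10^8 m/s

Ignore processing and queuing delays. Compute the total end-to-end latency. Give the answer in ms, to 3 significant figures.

0.264 ms

L = 59000 bits.
Transmission delays (L/R per hop): 0.122917, 0.059 ms; sum = 0.181917 ms.
Propagation delays (d/s per hop): 0.0065, 0.0754902 ms; sum = 0.0819902 ms.
End-to-end = 0.264 ms.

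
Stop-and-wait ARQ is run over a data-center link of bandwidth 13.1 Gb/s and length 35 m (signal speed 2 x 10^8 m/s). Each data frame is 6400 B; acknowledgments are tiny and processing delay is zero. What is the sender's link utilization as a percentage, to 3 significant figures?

t_tx = L/R = 51200/13100000000 = 3.9084e-06 s.
t_prop = 35/200000000 = 1.75e-07 s; RTT = 3.5e-07 s.
Cycle = t_tx + RTT = 4.2584e-06 s.
Utilization = t_tx / cycle = 3.9084e-06/4.2584e-06 = 91.8 %.

91.8 %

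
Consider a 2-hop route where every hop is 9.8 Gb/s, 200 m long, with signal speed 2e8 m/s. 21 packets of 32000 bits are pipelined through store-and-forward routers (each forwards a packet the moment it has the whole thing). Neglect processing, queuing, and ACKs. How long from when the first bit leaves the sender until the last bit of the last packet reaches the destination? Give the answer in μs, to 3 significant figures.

73.8 μs

Per-hop transmission t_tx = L/R = 32000/9800000000 = 3.26531 μs.
Per-hop propagation t_prop = 200/200000000 = 1 μs.
Pipeline fill: first packet needs 2·t_tx to clear all hops; remaining 20 packets each add one t_tx.
Total = (2+21-1)·t_tx + 2·t_prop = 22·3.26531 + 2·1 = 73.8 μs.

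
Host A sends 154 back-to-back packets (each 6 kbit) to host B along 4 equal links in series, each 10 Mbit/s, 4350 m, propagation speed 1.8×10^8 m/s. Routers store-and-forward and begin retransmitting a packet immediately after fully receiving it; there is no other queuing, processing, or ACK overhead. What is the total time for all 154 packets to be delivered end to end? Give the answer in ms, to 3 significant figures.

94.3 ms

Per-hop transmission t_tx = L/R = 6000/10000000 = 0.6 ms.
Per-hop propagation t_prop = 4350/180000000 = 0.0241667 ms.
Pipeline fill: first packet needs 4·t_tx to clear all hops; remaining 153 packets each add one t_tx.
Total = (4+154-1)·t_tx + 4·t_prop = 157·0.6 + 4·0.0241667 = 94.3 ms.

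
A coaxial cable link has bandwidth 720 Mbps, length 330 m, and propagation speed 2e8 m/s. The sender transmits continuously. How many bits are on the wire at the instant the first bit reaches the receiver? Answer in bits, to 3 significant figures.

1190 bits

Propagation delay = 330 / 200000000 = 1.65e-06 s.
BDP = R × t_prop = 720000000 × 1.65e-06 = 1188 bits.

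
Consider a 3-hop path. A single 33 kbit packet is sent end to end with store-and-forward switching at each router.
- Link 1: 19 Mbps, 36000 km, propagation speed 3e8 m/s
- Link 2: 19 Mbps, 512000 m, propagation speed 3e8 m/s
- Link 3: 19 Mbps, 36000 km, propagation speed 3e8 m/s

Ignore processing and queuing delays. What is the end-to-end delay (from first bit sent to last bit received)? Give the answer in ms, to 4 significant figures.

246.9 ms

L = 33000 bits.
Transmission delay per hop = L/R = 33000/19000000 = 1.73684 ms; 3 hops → 5.21053 ms.
Propagation delays (d/s per hop): 120, 1.70667, 120 ms; sum = 241.707 ms.
End-to-end = 246.9 ms.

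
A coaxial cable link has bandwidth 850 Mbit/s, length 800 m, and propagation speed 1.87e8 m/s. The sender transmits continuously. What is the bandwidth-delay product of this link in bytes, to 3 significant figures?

Propagation delay = 800 / 187000000 = 4.27807e-06 s.
BDP = R × t_prop = 850000000 × 4.27807e-06 = 3636.36 bits.
In bytes: 3636.36/8 = 455 bytes.

455 bytes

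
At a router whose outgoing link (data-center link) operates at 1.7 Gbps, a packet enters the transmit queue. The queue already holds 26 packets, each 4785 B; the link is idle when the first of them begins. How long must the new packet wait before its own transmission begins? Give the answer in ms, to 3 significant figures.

0.585 ms

Each queued packet: L/R = 38280/1700000000 = 0.0225176 ms.
26 queued → 0.585459 ms.
Queuing delay = 0.585 ms.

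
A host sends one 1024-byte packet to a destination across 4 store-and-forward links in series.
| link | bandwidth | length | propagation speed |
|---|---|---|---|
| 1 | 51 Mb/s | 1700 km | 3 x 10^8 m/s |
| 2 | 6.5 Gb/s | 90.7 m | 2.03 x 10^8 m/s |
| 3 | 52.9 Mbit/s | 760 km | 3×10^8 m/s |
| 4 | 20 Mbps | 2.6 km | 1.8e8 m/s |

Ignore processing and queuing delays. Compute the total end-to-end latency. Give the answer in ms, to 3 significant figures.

8.94 ms

L = 1024 × 8 = 8192 bits.
Transmission delays (L/R per hop): 0.160627, 0.00126031, 0.154858, 0.4096 ms; sum = 0.726346 ms.
Propagation delays (d/s per hop): 5.66667, 0.000446798, 2.53333, 0.0144444 ms; sum = 8.21489 ms.
End-to-end = 8.94 ms.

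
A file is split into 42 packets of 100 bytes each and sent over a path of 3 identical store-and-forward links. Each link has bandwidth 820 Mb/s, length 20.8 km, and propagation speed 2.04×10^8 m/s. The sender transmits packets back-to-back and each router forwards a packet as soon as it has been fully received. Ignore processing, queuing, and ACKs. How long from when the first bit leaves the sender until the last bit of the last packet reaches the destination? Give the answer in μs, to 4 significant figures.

348.8 μs

Per-hop transmission t_tx = L/R = 800/820000000 = 0.97561 μs.
Per-hop propagation t_prop = 20800/204000000 = 101.961 μs.
Pipeline fill: first packet needs 3·t_tx to clear all hops; remaining 41 packets each add one t_tx.
Total = (3+42-1)·t_tx + 3·t_prop = 44·0.97561 + 3·101.961 = 348.8 μs.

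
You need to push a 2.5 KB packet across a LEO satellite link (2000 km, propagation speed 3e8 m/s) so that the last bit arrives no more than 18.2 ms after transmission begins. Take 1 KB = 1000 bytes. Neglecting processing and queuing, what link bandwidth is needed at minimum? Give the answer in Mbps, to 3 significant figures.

L = 20000 bits.
Propagation delay = 2000000 / 300000000 = 6.66667 ms.
Transmission budget = 18.2 − 6.66667 = 11.5333 ms.
R ≥ L / t_tx = 20000 bits / 0.0115333 s = 1.73 Mbps.

1.73 Mbps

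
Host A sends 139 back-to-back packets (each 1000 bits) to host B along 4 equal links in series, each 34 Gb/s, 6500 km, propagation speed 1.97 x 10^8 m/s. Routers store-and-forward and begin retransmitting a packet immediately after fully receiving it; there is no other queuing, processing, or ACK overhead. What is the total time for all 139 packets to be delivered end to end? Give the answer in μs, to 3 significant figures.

132000 μs

Per-hop transmission t_tx = L/R = 1000/34000000000 = 0.0294118 μs.
Per-hop propagation t_prop = 6500000/197000000 = 32994.9 μs.
Pipeline fill: first packet needs 4·t_tx to clear all hops; remaining 138 packets each add one t_tx.
Total = (4+139-1)·t_tx + 4·t_prop = 142·0.0294118 + 4·32994.9 = 132000 μs.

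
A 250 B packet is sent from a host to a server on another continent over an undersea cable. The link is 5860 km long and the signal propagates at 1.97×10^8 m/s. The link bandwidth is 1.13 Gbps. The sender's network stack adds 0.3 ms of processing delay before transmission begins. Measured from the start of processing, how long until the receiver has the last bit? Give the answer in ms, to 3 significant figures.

30.0 ms

L = 250 × 8 = 2000 bits.
Transmission delay = L/R = 2000 / 1130000000 = 0.00176991 ms.
Propagation delay = d/s = 5860000 m / 197000000 m/s = 29.7462 ms.
Plus processing delay 0.3 ms = 0.3 ms.
Total = 30.0 ms.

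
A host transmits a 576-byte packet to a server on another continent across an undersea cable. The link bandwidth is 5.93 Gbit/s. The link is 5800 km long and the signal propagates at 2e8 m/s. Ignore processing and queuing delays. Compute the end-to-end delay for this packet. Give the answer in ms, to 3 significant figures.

29.0 ms

L = 576 × 8 = 4608 bits.
Transmission delay = L/R = 4608 / 5930000000 = 0.000777066 ms.
Propagation delay = d/s = 5800000 m / 200000000 m/s = 29 ms.
Total = 29.0 ms.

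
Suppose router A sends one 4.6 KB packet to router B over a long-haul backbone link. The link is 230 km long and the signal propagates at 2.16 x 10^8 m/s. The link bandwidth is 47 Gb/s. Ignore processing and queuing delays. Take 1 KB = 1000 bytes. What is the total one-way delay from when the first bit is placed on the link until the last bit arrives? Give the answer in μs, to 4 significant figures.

L = 36800 bits.
Transmission delay = L/R = 36800 / 47000000000 = 0.782979 μs.
Propagation delay = d/s = 230000 m / 216000000 m/s = 1064.81 μs.
Total = 1066 μs.

1066 μs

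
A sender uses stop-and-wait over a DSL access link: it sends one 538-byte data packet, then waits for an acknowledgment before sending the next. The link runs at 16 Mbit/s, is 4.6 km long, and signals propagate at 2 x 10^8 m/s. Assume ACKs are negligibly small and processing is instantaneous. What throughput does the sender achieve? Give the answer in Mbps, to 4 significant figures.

13.66 Mbps

t_tx = L/R = 4304/16000000 = 0.000269 s.
t_prop = 4600/200000000 = 2.3e-05 s; RTT = 4.6e-05 s.
Cycle = t_tx + RTT = 0.000315 s.
Throughput = L / cycle = 4304 / 0.000315 = 13.66 Mbps.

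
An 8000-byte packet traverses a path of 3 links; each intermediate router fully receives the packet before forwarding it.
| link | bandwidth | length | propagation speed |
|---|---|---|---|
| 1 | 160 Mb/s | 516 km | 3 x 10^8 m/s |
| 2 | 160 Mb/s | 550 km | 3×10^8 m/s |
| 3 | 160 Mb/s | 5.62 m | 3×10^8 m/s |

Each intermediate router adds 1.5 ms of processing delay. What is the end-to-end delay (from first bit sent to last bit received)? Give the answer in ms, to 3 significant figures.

7.75 ms

L = 8000 × 8 = 64000 bits.
Transmission delay per hop = L/R = 64000/160000000 = 0.4 ms; 3 hops → 1.2 ms.
Propagation delays (d/s per hop): 1.72, 1.83333, 1.87333e-05 ms; sum = 3.55335 ms.
Processing at 2 router(s): 2 × 1.5 ms = 3 ms.
End-to-end = 7.75 ms.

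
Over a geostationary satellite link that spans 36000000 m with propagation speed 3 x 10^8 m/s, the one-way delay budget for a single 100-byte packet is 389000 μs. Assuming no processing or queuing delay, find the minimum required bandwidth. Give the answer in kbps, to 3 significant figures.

2.97 kbps

L = 800 bits.
Propagation delay = 36000000 / 300000000 = 120000 μs.
Transmission budget = 389000 − 120000 = 269000 μs.
R ≥ L / t_tx = 800 bits / 0.269 s = 2.97 kbps.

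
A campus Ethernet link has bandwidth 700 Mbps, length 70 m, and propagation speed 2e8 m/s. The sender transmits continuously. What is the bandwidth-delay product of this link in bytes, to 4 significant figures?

Propagation delay = 70 / 200000000 = 3.5e-07 s.
BDP = R × t_prop = 700000000 × 3.5e-07 = 245 bits.
In bytes: 245/8 = 30.63 bytes.

30.63 bytes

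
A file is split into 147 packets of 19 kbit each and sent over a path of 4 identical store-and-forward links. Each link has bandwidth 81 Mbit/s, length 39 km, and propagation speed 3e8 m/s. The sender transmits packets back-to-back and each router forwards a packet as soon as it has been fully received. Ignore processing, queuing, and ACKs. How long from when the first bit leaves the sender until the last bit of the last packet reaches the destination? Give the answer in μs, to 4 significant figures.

Per-hop transmission t_tx = L/R = 19000/81000000 = 234.568 μs.
Per-hop propagation t_prop = 39000/300000000 = 130 μs.
Pipeline fill: first packet needs 4·t_tx to clear all hops; remaining 146 packets each add one t_tx.
Total = (4+147-1)·t_tx + 4·t_prop = 150·234.568 + 4·130 = 35710 μs.

35710 μs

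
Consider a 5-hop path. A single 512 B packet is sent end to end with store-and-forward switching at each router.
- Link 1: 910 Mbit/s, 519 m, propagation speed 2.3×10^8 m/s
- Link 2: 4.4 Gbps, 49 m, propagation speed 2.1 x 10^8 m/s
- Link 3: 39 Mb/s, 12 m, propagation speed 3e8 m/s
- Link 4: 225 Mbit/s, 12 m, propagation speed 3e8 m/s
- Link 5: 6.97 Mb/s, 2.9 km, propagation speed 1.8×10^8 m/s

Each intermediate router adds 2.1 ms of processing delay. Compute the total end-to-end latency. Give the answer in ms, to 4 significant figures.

9.135 ms

L = 512 × 8 = 4096 bits.
Transmission delays (L/R per hop): 0.0045011, 0.000930909, 0.105026, 0.0182044, 0.587661 ms; sum = 0.716323 ms.
Propagation delays (d/s per hop): 0.00225652, 0.000233333, 4e-05, 4e-05, 0.0161111 ms; sum = 0.018681 ms.
Processing at 4 router(s): 4 × 2.1 ms = 8.4 ms.
End-to-end = 9.135 ms.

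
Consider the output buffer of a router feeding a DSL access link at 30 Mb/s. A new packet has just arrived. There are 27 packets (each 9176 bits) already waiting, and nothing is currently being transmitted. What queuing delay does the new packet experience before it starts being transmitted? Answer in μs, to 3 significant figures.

Each queued packet: L/R = 9176/30000000 = 305.867 μs.
27 queued → 8258.4 μs.
Queuing delay = 8260 μs.

8260 μs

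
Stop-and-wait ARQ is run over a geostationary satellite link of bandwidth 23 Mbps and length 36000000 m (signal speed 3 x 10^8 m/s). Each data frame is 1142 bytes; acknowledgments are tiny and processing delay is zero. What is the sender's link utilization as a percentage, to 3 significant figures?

t_tx = L/R = 9136/23000000 = 0.000397217 s.
t_prop = 36000000/300000000 = 0.12 s; RTT = 0.24 s.
Cycle = t_tx + RTT = 0.240397 s.
Utilization = t_tx / cycle = 0.000397217/0.240397 = 0.165 %.

0.165 %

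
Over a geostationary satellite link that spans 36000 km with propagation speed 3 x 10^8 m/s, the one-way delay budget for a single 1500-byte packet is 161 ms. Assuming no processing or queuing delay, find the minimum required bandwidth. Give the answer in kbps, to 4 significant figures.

L = 12000 bits.
Propagation delay = 36000000 / 300000000 = 120 ms.
Transmission budget = 161 − 120 = 41 ms.
R ≥ L / t_tx = 12000 bits / 0.041 s = 292.7 kbps.

292.7 kbps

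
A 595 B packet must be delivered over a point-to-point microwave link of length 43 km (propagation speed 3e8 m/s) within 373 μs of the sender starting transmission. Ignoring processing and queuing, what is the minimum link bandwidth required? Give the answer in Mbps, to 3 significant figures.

L = 4760 bits.
Propagation delay = 43000 / 300000000 = 143.333 μs.
Transmission budget = 373 − 143.333 = 229.667 μs.
R ≥ L / t_tx = 4760 bits / 0.000229667 s = 20.7 Mbps.

20.7 Mbps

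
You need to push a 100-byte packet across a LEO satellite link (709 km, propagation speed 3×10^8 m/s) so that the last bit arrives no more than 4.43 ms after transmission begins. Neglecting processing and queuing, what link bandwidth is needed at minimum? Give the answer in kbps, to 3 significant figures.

387 kbps

L = 800 bits.
Propagation delay = 709000 / 300000000 = 2.36333 ms.
Transmission budget = 4.43 − 2.36333 = 2.06667 ms.
R ≥ L / t_tx = 800 bits / 0.00206667 s = 387 kbps.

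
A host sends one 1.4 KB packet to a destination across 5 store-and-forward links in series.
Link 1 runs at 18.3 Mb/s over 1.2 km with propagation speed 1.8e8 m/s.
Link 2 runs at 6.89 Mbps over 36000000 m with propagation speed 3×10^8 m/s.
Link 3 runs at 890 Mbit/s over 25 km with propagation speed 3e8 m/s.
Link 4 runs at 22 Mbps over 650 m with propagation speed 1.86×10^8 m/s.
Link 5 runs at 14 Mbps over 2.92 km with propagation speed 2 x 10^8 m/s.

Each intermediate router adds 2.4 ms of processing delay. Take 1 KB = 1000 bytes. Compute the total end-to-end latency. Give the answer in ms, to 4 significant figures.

L = 11200 bits.
Transmission delays (L/R per hop): 0.612022, 1.62554, 0.0125843, 0.509091, 0.8 ms; sum = 3.55924 ms.
Propagation delays (d/s per hop): 0.00666667, 120, 0.0833333, 0.00349462, 0.0146 ms; sum = 120.108 ms.
Processing at 4 router(s): 4 × 2.4 ms = 9.6 ms.
End-to-end = 133.3 ms.

133.3 ms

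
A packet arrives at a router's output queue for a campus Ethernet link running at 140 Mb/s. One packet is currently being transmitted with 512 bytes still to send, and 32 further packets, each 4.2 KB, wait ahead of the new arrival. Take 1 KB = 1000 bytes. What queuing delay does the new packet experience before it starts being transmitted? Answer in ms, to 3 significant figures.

7.71 ms

Each queued packet: L/R = 33600/140000000 = 0.24 ms.
32 queued → 7.68 ms.
Plus remaining 4096 bits of current packet: 0.0292571 ms.
Queuing delay = 7.71 ms.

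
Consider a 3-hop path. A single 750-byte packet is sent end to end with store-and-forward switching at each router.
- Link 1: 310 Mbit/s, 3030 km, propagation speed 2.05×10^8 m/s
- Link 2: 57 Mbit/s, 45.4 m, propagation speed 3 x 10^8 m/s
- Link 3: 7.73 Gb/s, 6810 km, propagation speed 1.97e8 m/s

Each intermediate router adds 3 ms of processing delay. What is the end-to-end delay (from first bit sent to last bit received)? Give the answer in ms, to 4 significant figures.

55.47 ms

L = 750 × 8 = 6000 bits.
Transmission delays (L/R per hop): 0.0193548, 0.105263, 0.000776197 ms; sum = 0.125394 ms.
Propagation delays (d/s per hop): 14.7805, 0.000151333, 34.5685 ms; sum = 49.3492 ms.
Processing at 2 router(s): 2 × 3 ms = 6 ms.
End-to-end = 55.47 ms.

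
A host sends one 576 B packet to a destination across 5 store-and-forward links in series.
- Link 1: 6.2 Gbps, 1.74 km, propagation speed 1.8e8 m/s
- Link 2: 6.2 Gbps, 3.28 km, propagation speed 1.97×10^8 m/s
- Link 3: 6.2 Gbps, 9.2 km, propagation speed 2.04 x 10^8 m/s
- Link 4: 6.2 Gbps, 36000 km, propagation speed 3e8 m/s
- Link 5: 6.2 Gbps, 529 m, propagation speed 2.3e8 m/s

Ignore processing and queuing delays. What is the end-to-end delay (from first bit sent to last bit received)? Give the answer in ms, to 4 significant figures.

L = 576 × 8 = 4608 bits.
Transmission delay per hop = L/R = 4608/6200000000 = 0.000743226 ms; 5 hops → 0.00371613 ms.
Propagation delays (d/s per hop): 0.00966667, 0.0166497, 0.045098, 120, 0.0023 ms; sum = 120.074 ms.
End-to-end = 120.1 ms.

120.1 ms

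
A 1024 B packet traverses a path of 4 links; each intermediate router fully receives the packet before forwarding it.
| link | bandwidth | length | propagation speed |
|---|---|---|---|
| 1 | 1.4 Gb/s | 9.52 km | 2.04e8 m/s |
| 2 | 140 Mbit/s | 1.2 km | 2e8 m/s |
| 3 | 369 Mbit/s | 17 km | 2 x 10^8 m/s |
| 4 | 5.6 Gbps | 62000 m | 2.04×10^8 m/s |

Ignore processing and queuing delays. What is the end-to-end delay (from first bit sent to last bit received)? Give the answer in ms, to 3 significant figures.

L = 1024 × 8 = 8192 bits.
Transmission delays (L/R per hop): 0.00585143, 0.0585143, 0.0222005, 0.00146286 ms; sum = 0.0880291 ms.
Propagation delays (d/s per hop): 0.0466667, 0.006, 0.085, 0.303922 ms; sum = 0.441588 ms.
End-to-end = 0.530 ms.

0.530 ms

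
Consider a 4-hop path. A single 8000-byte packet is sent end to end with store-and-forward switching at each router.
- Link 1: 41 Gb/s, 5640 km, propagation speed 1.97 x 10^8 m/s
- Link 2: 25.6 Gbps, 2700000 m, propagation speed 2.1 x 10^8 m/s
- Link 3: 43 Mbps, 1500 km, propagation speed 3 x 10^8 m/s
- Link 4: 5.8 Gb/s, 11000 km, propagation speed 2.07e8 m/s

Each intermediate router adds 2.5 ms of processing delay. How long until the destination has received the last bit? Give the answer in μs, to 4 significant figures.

108600 μs

L = 8000 × 8 = 64000 bits.
Transmission delays (L/R per hop): 1.56098, 2.5, 1488.37, 11.0345 μs; sum = 1503.47 μs.
Propagation delays (d/s per hop): 28629.4, 12857.1, 5000, 53140.1 μs; sum = 99626.7 μs.
Processing at 3 router(s): 3 × 2.5 ms = 7500 μs.
End-to-end = 108600 μs.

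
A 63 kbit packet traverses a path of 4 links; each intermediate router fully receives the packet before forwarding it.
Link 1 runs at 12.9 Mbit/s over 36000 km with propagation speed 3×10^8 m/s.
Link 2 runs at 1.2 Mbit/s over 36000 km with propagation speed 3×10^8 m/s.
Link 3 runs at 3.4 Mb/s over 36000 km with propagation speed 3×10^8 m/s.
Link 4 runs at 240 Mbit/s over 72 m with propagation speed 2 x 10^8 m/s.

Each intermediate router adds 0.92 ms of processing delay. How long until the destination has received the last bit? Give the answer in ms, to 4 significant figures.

L = 63000 bits.
Transmission delays (L/R per hop): 4.88372, 52.5, 18.5294, 0.2625 ms; sum = 76.1756 ms.
Propagation delays (d/s per hop): 120, 120, 120, 0.00036 ms; sum = 360 ms.
Processing at 3 router(s): 3 × 0.92 ms = 2.76 ms.
End-to-end = 438.9 ms.

438.9 ms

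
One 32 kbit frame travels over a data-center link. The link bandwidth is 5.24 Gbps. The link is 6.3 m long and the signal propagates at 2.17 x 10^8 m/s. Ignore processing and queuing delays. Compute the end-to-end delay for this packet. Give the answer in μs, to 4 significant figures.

L = 32000 bits.
Transmission delay = L/R = 32000 / 5240000000 = 6.10687 μs.
Propagation delay = d/s = 6.3 m / 217000000 m/s = 0.0290323 μs.
Total = 6.136 μs.

6.136 μs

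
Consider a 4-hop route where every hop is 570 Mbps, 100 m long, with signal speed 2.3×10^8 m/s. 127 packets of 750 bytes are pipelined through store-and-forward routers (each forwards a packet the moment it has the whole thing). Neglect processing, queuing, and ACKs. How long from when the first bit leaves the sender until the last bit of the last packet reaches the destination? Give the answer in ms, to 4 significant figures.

Per-hop transmission t_tx = L/R = 6000/570000000 = 0.0105263 ms.
Per-hop propagation t_prop = 100/2.3e+08 = 0.000434783 ms.
Pipeline fill: first packet needs 4·t_tx to clear all hops; remaining 126 packets each add one t_tx.
Total = (4+127-1)·t_tx + 4·t_prop = 130·0.0105263 + 4·0.000434783 = 1.370 ms.

1.370 ms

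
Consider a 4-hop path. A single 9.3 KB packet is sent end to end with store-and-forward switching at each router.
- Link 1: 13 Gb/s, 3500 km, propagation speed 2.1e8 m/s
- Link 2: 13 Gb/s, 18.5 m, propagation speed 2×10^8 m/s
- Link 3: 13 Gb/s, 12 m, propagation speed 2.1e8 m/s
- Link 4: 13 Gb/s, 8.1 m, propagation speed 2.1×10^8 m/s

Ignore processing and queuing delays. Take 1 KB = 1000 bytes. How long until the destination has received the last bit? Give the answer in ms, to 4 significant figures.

L = 74400 bits.
Transmission delay per hop = L/R = 74400/13000000000 = 0.00572308 ms; 4 hops → 0.0228923 ms.
Propagation delays (d/s per hop): 16.6667, 9.25e-05, 5.71429e-05, 3.85714e-05 ms; sum = 16.6669 ms.
End-to-end = 16.69 ms.

16.69 ms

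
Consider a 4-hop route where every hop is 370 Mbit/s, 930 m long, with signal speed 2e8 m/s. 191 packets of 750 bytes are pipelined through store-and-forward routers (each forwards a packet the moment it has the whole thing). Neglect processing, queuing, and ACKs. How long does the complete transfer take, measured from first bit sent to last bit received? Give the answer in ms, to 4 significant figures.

3.165 ms

Per-hop transmission t_tx = L/R = 6000/370000000 = 0.0162162 ms.
Per-hop propagation t_prop = 930/200000000 = 0.00465 ms.
Pipeline fill: first packet needs 4·t_tx to clear all hops; remaining 190 packets each add one t_tx.
Total = (4+191-1)·t_tx + 4·t_prop = 194·0.0162162 + 4·0.00465 = 3.165 ms.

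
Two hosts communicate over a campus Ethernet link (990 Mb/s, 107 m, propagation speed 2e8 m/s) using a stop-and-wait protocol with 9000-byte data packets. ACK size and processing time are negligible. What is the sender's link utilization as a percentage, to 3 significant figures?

t_tx = L/R = 72000/990000000 = 7.27273e-05 s.
t_prop = 107/200000000 = 5.35e-07 s; RTT = 1.07e-06 s.
Cycle = t_tx + RTT = 7.37973e-05 s.
Utilization = t_tx / cycle = 7.27273e-05/7.37973e-05 = 98.6 %.

98.6 %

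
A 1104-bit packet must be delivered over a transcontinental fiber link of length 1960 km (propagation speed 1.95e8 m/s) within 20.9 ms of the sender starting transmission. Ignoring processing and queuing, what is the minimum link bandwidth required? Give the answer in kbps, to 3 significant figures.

102 kbps

Propagation delay = 1960000 / 195000000 = 10.0513 ms.
Transmission budget = 20.9 − 10.0513 = 10.8487 ms.
R ≥ L / t_tx = 1104 bits / 0.0108487 s = 102 kbps.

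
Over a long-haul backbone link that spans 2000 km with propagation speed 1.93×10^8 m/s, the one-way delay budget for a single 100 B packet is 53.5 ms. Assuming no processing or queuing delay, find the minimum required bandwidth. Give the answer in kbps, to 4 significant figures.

18.55 kbps

L = 800 bits.
Propagation delay = 2000000 / 193000000 = 10.3627 ms.
Transmission budget = 53.5 − 10.3627 = 43.1373 ms.
R ≥ L / t_tx = 800 bits / 0.0431373 s = 18.55 kbps.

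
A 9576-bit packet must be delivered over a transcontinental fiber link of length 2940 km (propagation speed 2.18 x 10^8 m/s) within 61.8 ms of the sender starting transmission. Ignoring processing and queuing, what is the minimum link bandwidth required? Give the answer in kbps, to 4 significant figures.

198.2 kbps

Propagation delay = 2940000 / 2.18e+08 = 13.4862 ms.
Transmission budget = 61.8 − 13.4862 = 48.3138 ms.
R ≥ L / t_tx = 9576 bits / 0.0483138 s = 198.2 kbps.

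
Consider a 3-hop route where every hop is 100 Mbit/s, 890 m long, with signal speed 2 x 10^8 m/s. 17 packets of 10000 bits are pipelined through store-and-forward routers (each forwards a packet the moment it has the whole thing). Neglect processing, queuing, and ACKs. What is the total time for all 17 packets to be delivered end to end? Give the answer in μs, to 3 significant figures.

1910 μs

Per-hop transmission t_tx = L/R = 10000/100000000 = 100 μs.
Per-hop propagation t_prop = 890/200000000 = 4.45 μs.
Pipeline fill: first packet needs 3·t_tx to clear all hops; remaining 16 packets each add one t_tx.
Total = (3+17-1)·t_tx + 3·t_prop = 19·100 + 3·4.45 = 1910 μs.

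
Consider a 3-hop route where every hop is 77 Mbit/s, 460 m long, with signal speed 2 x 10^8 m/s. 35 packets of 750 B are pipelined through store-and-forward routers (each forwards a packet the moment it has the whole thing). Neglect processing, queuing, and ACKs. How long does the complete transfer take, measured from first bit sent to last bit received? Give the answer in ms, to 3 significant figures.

Per-hop transmission t_tx = L/R = 6000/77000000 = 0.0779221 ms.
Per-hop propagation t_prop = 460/200000000 = 0.0023 ms.
Pipeline fill: first packet needs 3·t_tx to clear all hops; remaining 34 packets each add one t_tx.
Total = (3+35-1)·t_tx + 3·t_prop = 37·0.0779221 + 3·0.0023 = 2.89 ms.

2.89 ms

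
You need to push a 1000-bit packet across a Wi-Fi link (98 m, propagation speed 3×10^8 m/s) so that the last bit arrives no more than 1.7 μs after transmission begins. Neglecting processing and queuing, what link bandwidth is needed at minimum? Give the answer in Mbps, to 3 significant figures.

728 Mbps

Propagation delay = 98 / 300000000 = 0.326667 μs.
Transmission budget = 1.7 − 0.326667 = 1.37333 μs.
R ≥ L / t_tx = 1000 bits / 1.37333e-06 s = 728 Mbps.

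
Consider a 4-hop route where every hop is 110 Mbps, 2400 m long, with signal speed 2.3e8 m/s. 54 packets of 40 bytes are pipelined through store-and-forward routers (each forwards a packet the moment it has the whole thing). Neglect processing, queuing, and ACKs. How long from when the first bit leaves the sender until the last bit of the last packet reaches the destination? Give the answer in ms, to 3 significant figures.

Per-hop transmission t_tx = L/R = 320/110000000 = 0.00290909 ms.
Per-hop propagation t_prop = 2400/2.3e+08 = 0.0104348 ms.
Pipeline fill: first packet needs 4·t_tx to clear all hops; remaining 53 packets each add one t_tx.
Total = (4+54-1)·t_tx + 4·t_prop = 57·0.00290909 + 4·0.0104348 = 0.208 ms.

0.208 ms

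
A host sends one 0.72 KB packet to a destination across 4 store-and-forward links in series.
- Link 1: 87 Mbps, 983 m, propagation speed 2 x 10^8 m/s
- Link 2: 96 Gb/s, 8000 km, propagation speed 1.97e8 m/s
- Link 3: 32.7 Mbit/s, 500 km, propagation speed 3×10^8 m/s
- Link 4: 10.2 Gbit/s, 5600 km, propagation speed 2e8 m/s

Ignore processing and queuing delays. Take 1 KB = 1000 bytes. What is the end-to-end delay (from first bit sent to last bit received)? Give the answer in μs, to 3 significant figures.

L = 5760 bits.
Transmission delays (L/R per hop): 66.2069, 0.06, 176.147, 0.564706 μs; sum = 242.978 μs.
Propagation delays (d/s per hop): 4.915, 40609.1, 1666.67, 28000 μs; sum = 70280.7 μs.
End-to-end = 70500 μs.

70500 μs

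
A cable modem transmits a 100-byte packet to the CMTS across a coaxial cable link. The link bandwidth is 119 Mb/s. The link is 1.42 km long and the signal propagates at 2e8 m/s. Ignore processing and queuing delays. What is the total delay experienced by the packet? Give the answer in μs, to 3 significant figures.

L = 100 × 8 = 800 bits.
Transmission delay = L/R = 800 / 119000000 = 6.72269 μs.
Propagation delay = d/s = 1420 m / 200000000 m/s = 7.1 μs.
Total = 13.8 μs.

13.8 μs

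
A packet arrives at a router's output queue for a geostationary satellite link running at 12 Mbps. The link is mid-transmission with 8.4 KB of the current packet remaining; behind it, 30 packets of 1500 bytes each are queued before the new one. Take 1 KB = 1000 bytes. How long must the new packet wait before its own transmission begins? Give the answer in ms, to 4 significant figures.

35.60 ms

Each queued packet: L/R = 12000/12000000 = 1 ms.
30 queued → 30 ms.
Plus remaining 67200 bits of current packet: 5.6 ms.
Queuing delay = 35.60 ms.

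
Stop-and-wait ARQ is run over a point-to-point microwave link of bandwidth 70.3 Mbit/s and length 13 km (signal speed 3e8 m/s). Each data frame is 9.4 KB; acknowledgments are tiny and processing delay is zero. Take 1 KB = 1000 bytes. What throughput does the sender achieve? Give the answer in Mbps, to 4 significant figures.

65.03 Mbps

t_tx = L/R = 75200/70300000 = 0.0010697 s.
t_prop = 13000/300000000 = 4.33333e-05 s; RTT = 8.66667e-05 s.
Cycle = t_tx + RTT = 0.00115637 s.
Throughput = L / cycle = 75200 / 0.00115637 = 65.03 Mbps.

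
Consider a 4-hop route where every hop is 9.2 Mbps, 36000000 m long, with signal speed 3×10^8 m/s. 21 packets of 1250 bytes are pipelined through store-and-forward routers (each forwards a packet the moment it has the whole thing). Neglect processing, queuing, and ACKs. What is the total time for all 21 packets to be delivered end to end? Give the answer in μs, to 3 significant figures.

506000 μs

Per-hop transmission t_tx = L/R = 10000/9200000 = 1086.96 μs.
Per-hop propagation t_prop = 36000000/300000000 = 120000 μs.
Pipeline fill: first packet needs 4·t_tx to clear all hops; remaining 20 packets each add one t_tx.
Total = (4+21-1)·t_tx + 4·t_prop = 24·1086.96 + 4·120000 = 506000 μs.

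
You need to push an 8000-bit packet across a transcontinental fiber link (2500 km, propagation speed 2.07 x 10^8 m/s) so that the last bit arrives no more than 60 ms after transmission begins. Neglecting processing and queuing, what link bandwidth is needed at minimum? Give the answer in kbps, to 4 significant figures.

166.9 kbps

Propagation delay = 2500000 / 2.07e+08 = 12.0773 ms.
Transmission budget = 60 − 12.0773 = 47.9227 ms.
R ≥ L / t_tx = 8000 bits / 0.0479227 s = 166.9 kbps.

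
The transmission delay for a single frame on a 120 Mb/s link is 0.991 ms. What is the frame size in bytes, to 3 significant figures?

14900 bytes

L = R × t_tx = 120000000 b/s × 0.000991 s = 118920 bits.
In bytes: 118920 / 8 = 14900 bytes.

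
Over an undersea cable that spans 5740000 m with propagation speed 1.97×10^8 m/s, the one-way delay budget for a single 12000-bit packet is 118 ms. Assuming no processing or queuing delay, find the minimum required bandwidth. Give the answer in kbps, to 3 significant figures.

135 kbps

Propagation delay = 5740000 / 197000000 = 29.1371 ms.
Transmission budget = 118 − 29.1371 = 88.8629 ms.
R ≥ L / t_tx = 12000 bits / 0.0888629 s = 135 kbps.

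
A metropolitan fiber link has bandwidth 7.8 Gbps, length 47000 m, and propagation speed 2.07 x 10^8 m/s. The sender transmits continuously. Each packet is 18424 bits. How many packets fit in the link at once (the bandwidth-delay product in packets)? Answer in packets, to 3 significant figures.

96.1 packets

Propagation delay = 47000 / 2.07e+08 = 0.000227053 s.
BDP = R × t_prop = 7800000000 × 0.000227053 = 1771010 bits.
In packets of 18424 bits: 96.1 packets.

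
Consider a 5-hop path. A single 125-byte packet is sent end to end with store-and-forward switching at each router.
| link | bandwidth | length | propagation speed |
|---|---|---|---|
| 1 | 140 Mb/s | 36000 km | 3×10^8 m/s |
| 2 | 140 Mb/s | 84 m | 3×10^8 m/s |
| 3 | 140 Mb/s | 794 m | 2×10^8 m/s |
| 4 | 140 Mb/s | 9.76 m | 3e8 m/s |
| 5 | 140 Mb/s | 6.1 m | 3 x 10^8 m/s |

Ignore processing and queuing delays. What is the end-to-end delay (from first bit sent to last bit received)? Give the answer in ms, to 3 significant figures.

120 ms

L = 125 × 8 = 1000 bits.
Transmission delay per hop = L/R = 1000/140000000 = 0.00714286 ms; 5 hops → 0.0357143 ms.
Propagation delays (d/s per hop): 120, 0.00028, 0.00397, 3.25333e-05, 2.03333e-05 ms; sum = 120.004 ms.
End-to-end = 120 ms.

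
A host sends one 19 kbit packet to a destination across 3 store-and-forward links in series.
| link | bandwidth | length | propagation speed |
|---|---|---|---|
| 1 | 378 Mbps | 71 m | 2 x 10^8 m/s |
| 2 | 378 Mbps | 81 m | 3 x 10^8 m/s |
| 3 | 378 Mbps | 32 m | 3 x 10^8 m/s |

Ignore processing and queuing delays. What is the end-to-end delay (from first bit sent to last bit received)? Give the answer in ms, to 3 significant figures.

0.152 ms

L = 19000 bits.
Transmission delay per hop = L/R = 19000/378000000 = 0.0502646 ms; 3 hops → 0.150794 ms.
Propagation delays (d/s per hop): 0.000355, 0.00027, 0.000106667 ms; sum = 0.000731667 ms.
End-to-end = 0.152 ms.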